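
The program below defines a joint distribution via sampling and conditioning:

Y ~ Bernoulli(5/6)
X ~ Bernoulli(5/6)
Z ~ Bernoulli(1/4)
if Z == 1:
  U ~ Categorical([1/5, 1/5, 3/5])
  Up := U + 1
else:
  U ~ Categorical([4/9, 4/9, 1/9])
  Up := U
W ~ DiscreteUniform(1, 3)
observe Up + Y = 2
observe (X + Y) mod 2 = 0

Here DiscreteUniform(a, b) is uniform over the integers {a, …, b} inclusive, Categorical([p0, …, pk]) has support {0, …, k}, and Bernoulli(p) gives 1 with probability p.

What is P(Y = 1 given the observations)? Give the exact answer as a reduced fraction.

Enumerate traces; 12 have nonzero weight after conditioning:
  (Y=0, X=0, Z=0, U=2, W=1) weight 1/1296
  (Y=0, X=0, Z=0, U=2, W=2) weight 1/1296
  (Y=0, X=0, Z=0, U=2, W=3) weight 1/1296
  (Y=0, X=0, Z=1, U=1, W=1) weight 1/2160
  (Y=0, X=0, Z=1, U=1, W=2) weight 1/2160
  (Y=0, X=0, Z=1, U=1, W=3) weight 1/2160
  (Y=1, X=1, Z=0, U=1, W=1) weight 25/324
  (Y=1, X=1, Z=0, U=1, W=2) weight 25/324
  … 4 more
Group by Y:
  weight(Y=0) = 1/270
  weight(Y=1) = 115/432
Total weight = 1/270 + 115/432 = 583/2160
P(Y=0 | obs) = 1/270 / 583/2160 = 8/583
P(Y=1 | obs) = 115/432 / 583/2160 = 575/583

P(Y = 1 | obs) = 575/583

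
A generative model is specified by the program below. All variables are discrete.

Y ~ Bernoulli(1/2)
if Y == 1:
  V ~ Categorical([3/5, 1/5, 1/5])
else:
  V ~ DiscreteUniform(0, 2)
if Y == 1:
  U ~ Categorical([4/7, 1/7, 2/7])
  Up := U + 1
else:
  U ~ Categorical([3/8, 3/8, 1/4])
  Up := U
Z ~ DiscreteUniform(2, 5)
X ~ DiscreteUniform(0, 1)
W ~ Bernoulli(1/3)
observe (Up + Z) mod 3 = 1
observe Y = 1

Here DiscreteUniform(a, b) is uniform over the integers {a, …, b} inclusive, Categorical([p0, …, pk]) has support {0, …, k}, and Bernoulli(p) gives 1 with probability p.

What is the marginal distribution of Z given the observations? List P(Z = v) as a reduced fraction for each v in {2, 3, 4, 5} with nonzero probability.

Enumerate traces; 48 have nonzero weight after conditioning:
  (Y=1, V=0, U=0, Z=3, X=0, W=0) weight 1/70
  (Y=1, V=0, U=0, Z=3, X=0, W=1) weight 1/140
  (Y=1, V=0, U=0, Z=3, X=1, W=0) weight 1/70
  (Y=1, V=0, U=0, Z=3, X=1, W=1) weight 1/140
  (Y=1, V=0, U=1, Z=2, X=0, W=0) weight 1/280
  (Y=1, V=0, U=1, Z=2, X=0, W=1) weight 1/560
  (Y=1, V=0, U=1, Z=2, X=1, W=0) weight 1/280
  (Y=1, V=0, U=1, Z=2, X=1, W=1) weight 1/560
  (Y=1, V=0, U=1, Z=5, X=0, W=0) weight 1/280
  (Y=1, V=0, U=2, Z=4, X=0, W=0) weight 1/140
  … 38 more
Group by Z:
  weight(Z=2) = 1/56
  weight(Z=3) = 1/14
  weight(Z=4) = 1/28
  weight(Z=5) = 1/56
Total weight = 1/56 + 1/14 + 1/28 + 1/56 = 1/7
P(Z=2 | obs) = 1/56 / 1/7 = 1/8
P(Z=3 | obs) = 1/14 / 1/7 = 1/2
P(Z=4 | obs) = 1/28 / 1/7 = 1/4
P(Z=5 | obs) = 1/56 / 1/7 = 1/8

P(Z=2) = 1/8, P(Z=3) = 1/2, P(Z=4) = 1/4, P(Z=5) = 1/8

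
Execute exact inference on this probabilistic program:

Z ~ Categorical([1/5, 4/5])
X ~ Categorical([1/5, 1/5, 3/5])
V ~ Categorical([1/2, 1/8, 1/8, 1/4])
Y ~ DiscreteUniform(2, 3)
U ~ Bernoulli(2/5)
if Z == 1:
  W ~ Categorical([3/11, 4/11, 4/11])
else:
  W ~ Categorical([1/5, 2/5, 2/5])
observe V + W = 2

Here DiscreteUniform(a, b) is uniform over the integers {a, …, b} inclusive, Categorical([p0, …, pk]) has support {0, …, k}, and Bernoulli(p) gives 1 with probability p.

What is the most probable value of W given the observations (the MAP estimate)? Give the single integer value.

Enumerate traces; 72 have nonzero weight after conditioning:
  (Z=0, X=0, V=0, Y=2, U=0, W=2) weight 3/1250
  (Z=0, X=0, V=0, Y=2, U=1, W=2) weight 1/625
  (Z=0, X=0, V=0, Y=3, U=0, W=2) weight 3/1250
  (Z=0, X=0, V=0, Y=3, U=1, W=2) weight 1/625
  (Z=0, X=0, V=1, Y=2, U=0, W=1) weight 3/5000
  (Z=0, X=0, V=1, Y=2, U=1, W=1) weight 1/2500
  (Z=0, X=0, V=1, Y=3, U=0, W=1) weight 3/5000
  (Z=0, X=0, V=1, Y=3, U=1, W=1) weight 1/2500
  (Z=0, X=0, V=2, Y=2, U=0, W=0) weight 3/10000
  … 63 more
Group by W:
  weight(W=0) = 71/2200
  weight(W=1) = 51/1100
  weight(W=2) = 51/275
Total weight = 71/2200 + 51/1100 + 51/275 = 581/2200
P(W=0 | obs) = 71/2200 / 581/2200 = 71/581
P(W=1 | obs) = 51/1100 / 581/2200 = 102/581
P(W=2 | obs) = 51/275 / 581/2200 = 408/581
argmax = 2

argmax_v P(W = v | obs) = 2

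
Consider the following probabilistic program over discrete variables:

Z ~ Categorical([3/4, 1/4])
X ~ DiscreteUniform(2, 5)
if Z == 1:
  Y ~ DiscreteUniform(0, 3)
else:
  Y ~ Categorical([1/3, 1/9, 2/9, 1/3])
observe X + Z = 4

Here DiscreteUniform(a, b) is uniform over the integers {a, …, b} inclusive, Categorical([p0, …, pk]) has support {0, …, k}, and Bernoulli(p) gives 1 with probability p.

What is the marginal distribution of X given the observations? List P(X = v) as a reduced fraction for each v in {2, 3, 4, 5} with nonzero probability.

Enumerate traces; 8 have nonzero weight after conditioning:
  (Z=0, X=4, Y=0) weight 1/16
  (Z=0, X=4, Y=1) weight 1/48
  (Z=0, X=4, Y=2) weight 1/24
  (Z=0, X=4, Y=3) weight 1/16
  (Z=1, X=3, Y=0) weight 1/64
  (Z=1, X=3, Y=1) weight 1/64
  (Z=1, X=3, Y=2) weight 1/64
  (Z=1, X=3, Y=3) weight 1/64
Group by X:
  weight(X=3) = 1/16
  weight(X=4) = 3/16
Total weight = 1/16 + 3/16 = 1/4
P(X=3 | obs) = 1/16 / 1/4 = 1/4
P(X=4 | obs) = 3/16 / 1/4 = 3/4

P(X=3) = 1/4, P(X=4) = 3/4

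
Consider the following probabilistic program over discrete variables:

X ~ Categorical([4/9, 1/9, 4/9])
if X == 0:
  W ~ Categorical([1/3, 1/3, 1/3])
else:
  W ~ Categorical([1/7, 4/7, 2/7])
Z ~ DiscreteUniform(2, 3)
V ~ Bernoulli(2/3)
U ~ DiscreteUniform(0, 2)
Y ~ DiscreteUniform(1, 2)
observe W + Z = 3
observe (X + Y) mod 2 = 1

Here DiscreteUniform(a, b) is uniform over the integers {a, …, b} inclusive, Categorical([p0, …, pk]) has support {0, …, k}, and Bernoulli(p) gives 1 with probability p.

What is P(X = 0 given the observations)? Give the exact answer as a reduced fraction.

P(X = 0 | obs) = 56/131

Enumerate traces; 36 have nonzero weight after conditioning:
  (X=0, W=0, Z=3, V=0, U=0, Y=1) weight 1/243
  (X=0, W=0, Z=3, V=0, U=1, Y=1) weight 1/243
  (X=0, W=0, Z=3, V=0, U=2, Y=1) weight 1/243
  (X=0, W=0, Z=3, V=1, U=0, Y=1) weight 2/243
  (X=0, W=0, Z=3, V=1, U=1, Y=1) weight 2/243
  (X=0, W=0, Z=3, V=1, U=2, Y=1) weight 2/243
  (X=0, W=1, Z=2, V=0, U=0, Y=1) weight 1/243
  (X=0, W=1, Z=2, V=0, U=1, Y=1) weight 1/243
  (X=1, W=0, Z=3, V=0, U=0, Y=2) weight 1/2268
  (X=2, W=0, Z=3, V=0, U=0, Y=1) weight 1/567
  … 26 more
Group by X:
  weight(X=0) = 2/27
  weight(X=1) = 5/252
  weight(X=2) = 5/63
Total weight = 2/27 + 5/252 + 5/63 = 131/756
P(X=0 | obs) = 2/27 / 131/756 = 56/131
P(X=1 | obs) = 5/252 / 131/756 = 15/131
P(X=2 | obs) = 5/63 / 131/756 = 60/131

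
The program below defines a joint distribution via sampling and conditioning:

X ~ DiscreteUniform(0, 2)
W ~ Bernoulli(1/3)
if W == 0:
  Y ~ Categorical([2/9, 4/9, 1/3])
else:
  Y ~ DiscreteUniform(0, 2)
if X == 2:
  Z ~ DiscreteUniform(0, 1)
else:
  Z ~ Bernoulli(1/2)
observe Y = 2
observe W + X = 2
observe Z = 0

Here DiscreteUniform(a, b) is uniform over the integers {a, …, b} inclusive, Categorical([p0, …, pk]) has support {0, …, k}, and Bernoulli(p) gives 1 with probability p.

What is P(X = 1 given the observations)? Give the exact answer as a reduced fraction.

Enumerate traces; 2 have nonzero weight after conditioning:
  (X=1, W=1, Y=2, Z=0) weight 1/54
  (X=2, W=0, Y=2, Z=0) weight 1/27
Group by X:
  weight(X=1) = 1/54
  weight(X=2) = 1/27
Total weight = 1/54 + 1/27 = 1/18
P(X=1 | obs) = 1/54 / 1/18 = 1/3
P(X=2 | obs) = 1/27 / 1/18 = 2/3

P(X = 1 | obs) = 1/3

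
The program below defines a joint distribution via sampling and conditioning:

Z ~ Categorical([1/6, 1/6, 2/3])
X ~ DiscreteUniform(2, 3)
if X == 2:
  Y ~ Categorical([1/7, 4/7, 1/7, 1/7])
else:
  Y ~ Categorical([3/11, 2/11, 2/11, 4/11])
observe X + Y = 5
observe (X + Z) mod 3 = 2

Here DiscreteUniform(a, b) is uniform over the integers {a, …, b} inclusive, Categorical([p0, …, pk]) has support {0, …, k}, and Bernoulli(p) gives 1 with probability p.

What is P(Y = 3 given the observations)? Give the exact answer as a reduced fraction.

Enumerate traces; 2 have nonzero weight after conditioning:
  (Z=0, X=2, Y=3) weight 1/84
  (Z=2, X=3, Y=2) weight 2/33
Group by Y:
  weight(Y=2) = 2/33
  weight(Y=3) = 1/84
Total weight = 2/33 + 1/84 = 67/924
P(Y=2 | obs) = 2/33 / 67/924 = 56/67
P(Y=3 | obs) = 1/84 / 67/924 = 11/67

P(Y = 3 | obs) = 11/67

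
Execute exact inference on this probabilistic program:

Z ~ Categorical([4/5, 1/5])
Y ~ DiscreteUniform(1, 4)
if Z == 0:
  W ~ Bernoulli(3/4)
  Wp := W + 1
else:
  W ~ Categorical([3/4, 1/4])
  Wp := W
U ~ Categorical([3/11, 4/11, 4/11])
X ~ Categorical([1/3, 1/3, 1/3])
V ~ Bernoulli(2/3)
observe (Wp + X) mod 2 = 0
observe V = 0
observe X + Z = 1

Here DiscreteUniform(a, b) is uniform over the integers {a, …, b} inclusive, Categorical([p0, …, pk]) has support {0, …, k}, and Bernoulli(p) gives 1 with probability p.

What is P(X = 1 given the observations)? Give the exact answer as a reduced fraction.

Enumerate traces; 24 have nonzero weight after conditioning:
  (Z=0, Y=1, W=0, U=0, X=1, V=0) weight 1/660
  (Z=0, Y=1, W=0, U=1, X=1, V=0) weight 1/495
  (Z=0, Y=1, W=0, U=2, X=1, V=0) weight 1/495
  (Z=0, Y=2, W=0, U=0, X=1, V=0) weight 1/660
  (Z=0, Y=2, W=0, U=1, X=1, V=0) weight 1/495
  (Z=0, Y=2, W=0, U=2, X=1, V=0) weight 1/495
  (Z=0, Y=3, W=0, U=0, X=1, V=0) weight 1/660
  (Z=0, Y=3, W=0, U=1, X=1, V=0) weight 1/495
  (Z=1, Y=1, W=0, U=0, X=0, V=0) weight 1/880
  … 15 more
Group by X:
  weight(X=0) = 1/60
  weight(X=1) = 1/45
Total weight = 1/60 + 1/45 = 7/180
P(X=0 | obs) = 1/60 / 7/180 = 3/7
P(X=1 | obs) = 1/45 / 7/180 = 4/7

P(X = 1 | obs) = 4/7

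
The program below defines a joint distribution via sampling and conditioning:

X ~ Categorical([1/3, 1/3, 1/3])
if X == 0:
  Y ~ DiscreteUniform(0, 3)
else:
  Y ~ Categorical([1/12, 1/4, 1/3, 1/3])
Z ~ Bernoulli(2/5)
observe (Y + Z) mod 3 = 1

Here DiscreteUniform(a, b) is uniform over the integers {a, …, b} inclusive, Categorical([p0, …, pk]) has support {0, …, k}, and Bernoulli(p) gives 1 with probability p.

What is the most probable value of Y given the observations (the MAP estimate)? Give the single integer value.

Enumerate traces; 9 have nonzero weight after conditioning:
  (X=0, Y=0, Z=1) weight 1/30
  (X=0, Y=1, Z=0) weight 1/20
  (X=0, Y=3, Z=1) weight 1/30
  (X=1, Y=0, Z=1) weight 1/90
  (X=1, Y=1, Z=0) weight 1/20
  (X=1, Y=3, Z=1) weight 2/45
  (X=2, Y=0, Z=1) weight 1/90
  (X=2, Y=1, Z=0) weight 1/20
  … 1 more
Group by Y:
  weight(Y=0) = 1/18
  weight(Y=1) = 3/20
  weight(Y=3) = 11/90
Total weight = 1/18 + 3/20 + 11/90 = 59/180
P(Y=0 | obs) = 1/18 / 59/180 = 10/59
P(Y=1 | obs) = 3/20 / 59/180 = 27/59
P(Y=3 | obs) = 11/90 / 59/180 = 22/59
argmax = 1

argmax_v P(Y = v | obs) = 1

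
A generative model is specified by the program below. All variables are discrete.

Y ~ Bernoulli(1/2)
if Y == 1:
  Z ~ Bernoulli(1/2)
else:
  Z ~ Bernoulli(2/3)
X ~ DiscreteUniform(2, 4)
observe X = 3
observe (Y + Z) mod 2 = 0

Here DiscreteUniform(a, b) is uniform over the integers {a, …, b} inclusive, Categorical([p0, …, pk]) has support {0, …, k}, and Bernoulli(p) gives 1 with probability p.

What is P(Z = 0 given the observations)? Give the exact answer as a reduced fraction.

P(Z = 0 | obs) = 2/5

Enumerate traces; 2 have nonzero weight after conditioning:
  (Y=0, Z=0, X=3) weight 1/18
  (Y=1, Z=1, X=3) weight 1/12
Group by Z:
  weight(Z=0) = 1/18
  weight(Z=1) = 1/12
Total weight = 1/18 + 1/12 = 5/36
P(Z=0 | obs) = 1/18 / 5/36 = 2/5
P(Z=1 | obs) = 1/12 / 5/36 = 3/5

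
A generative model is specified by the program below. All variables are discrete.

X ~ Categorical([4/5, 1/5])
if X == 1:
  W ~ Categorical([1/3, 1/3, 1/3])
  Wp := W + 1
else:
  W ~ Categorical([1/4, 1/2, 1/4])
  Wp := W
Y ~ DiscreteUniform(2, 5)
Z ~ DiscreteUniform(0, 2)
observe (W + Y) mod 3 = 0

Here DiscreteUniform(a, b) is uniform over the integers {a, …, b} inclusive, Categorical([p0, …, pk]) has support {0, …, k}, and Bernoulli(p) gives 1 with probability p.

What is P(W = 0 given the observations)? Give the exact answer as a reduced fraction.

Enumerate traces; 24 have nonzero weight after conditioning:
  (X=0, W=0, Y=3, Z=0) weight 1/60
  (X=0, W=0, Y=3, Z=1) weight 1/60
  (X=0, W=0, Y=3, Z=2) weight 1/60
  (X=0, W=1, Y=2, Z=0) weight 1/30
  (X=0, W=1, Y=2, Z=1) weight 1/30
  (X=0, W=1, Y=2, Z=2) weight 1/30
  (X=0, W=1, Y=5, Z=0) weight 1/30
  (X=0, W=1, Y=5, Z=1) weight 1/30
  (X=0, W=2, Y=4, Z=0) weight 1/60
  … 15 more
Group by W:
  weight(W=0) = 1/15
  weight(W=1) = 7/30
  weight(W=2) = 1/15
Total weight = 1/15 + 7/30 + 1/15 = 11/30
P(W=0 | obs) = 1/15 / 11/30 = 2/11
P(W=1 | obs) = 7/30 / 11/30 = 7/11
P(W=2 | obs) = 1/15 / 11/30 = 2/11

P(W = 0 | obs) = 2/11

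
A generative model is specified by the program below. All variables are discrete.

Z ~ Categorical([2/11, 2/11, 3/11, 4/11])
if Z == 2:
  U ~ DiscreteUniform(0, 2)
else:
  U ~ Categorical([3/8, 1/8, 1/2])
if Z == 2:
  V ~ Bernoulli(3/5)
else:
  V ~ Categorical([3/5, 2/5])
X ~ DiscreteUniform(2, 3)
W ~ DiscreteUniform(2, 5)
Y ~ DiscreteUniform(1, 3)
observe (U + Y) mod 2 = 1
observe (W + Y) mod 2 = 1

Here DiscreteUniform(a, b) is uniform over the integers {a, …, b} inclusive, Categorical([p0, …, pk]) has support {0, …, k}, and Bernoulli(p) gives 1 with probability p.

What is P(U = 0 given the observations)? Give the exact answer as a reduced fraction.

Enumerate traces; 160 have nonzero weight after conditioning:
  (Z=0, U=0, V=0, X=2, W=2, Y=1) weight 3/1760
  (Z=0, U=0, V=0, X=2, W=2, Y=3) weight 3/1760
  (Z=0, U=0, V=0, X=2, W=4, Y=1) weight 3/1760
  (Z=0, U=0, V=0, X=2, W=4, Y=3) weight 3/1760
  (Z=0, U=0, V=0, X=3, W=2, Y=1) weight 3/1760
  (Z=0, U=0, V=0, X=3, W=2, Y=3) weight 3/1760
  (Z=0, U=0, V=0, X=3, W=4, Y=1) weight 3/1760
  (Z=0, U=0, V=0, X=3, W=4, Y=3) weight 3/1760
  (Z=0, U=1, V=0, X=2, W=3, Y=2) weight 1/1760
  (Z=0, U=2, V=0, X=2, W=2, Y=1) weight 1/440
  … 150 more
Group by U:
  weight(U=0) = 4/33
  weight(U=1) = 1/33
  weight(U=2) = 5/33
Total weight = 4/33 + 1/33 + 5/33 = 10/33
P(U=0 | obs) = 4/33 / 10/33 = 2/5
P(U=1 | obs) = 1/33 / 10/33 = 1/10
P(U=2 | obs) = 5/33 / 10/33 = 1/2

P(U = 0 | obs) = 2/5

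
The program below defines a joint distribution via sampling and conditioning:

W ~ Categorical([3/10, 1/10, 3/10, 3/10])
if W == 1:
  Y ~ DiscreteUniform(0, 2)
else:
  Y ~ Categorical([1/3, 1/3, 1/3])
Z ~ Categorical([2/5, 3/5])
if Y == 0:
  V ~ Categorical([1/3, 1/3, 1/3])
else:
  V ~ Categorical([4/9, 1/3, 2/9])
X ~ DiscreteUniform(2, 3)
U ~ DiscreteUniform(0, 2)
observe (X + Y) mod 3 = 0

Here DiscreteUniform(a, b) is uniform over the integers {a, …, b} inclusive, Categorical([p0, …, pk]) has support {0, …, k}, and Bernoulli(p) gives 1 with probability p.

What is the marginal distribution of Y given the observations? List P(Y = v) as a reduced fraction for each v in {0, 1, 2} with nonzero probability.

P(Y=0) = 1/2, P(Y=1) = 1/2

Enumerate traces; 144 have nonzero weight after conditioning:
  (W=0, Y=0, Z=0, V=0, X=3, U=0) weight 1/450
  (W=0, Y=0, Z=0, V=0, X=3, U=1) weight 1/450
  (W=0, Y=0, Z=0, V=0, X=3, U=2) weight 1/450
  (W=0, Y=0, Z=0, V=1, X=3, U=0) weight 1/450
  (W=0, Y=0, Z=0, V=1, X=3, U=1) weight 1/450
  (W=0, Y=0, Z=0, V=1, X=3, U=2) weight 1/450
  (W=0, Y=0, Z=0, V=2, X=3, U=0) weight 1/450
  (W=0, Y=0, Z=0, V=2, X=3, U=1) weight 1/450
  (W=0, Y=1, Z=0, V=0, X=2, U=0) weight 2/675
  … 135 more
Group by Y:
  weight(Y=0) = 1/6
  weight(Y=1) = 1/6
Total weight = 1/6 + 1/6 = 1/3
P(Y=0 | obs) = 1/6 / 1/3 = 1/2
P(Y=1 | obs) = 1/6 / 1/3 = 1/2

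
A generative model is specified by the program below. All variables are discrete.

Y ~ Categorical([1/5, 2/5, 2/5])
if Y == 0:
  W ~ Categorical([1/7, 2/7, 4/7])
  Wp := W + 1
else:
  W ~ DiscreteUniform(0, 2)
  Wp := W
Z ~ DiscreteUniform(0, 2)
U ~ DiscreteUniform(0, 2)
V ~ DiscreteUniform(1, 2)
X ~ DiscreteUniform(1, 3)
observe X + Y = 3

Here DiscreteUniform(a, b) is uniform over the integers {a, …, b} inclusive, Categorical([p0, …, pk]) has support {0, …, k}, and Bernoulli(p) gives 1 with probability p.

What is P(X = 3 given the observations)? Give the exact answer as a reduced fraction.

P(X = 3 | obs) = 1/5

Enumerate traces; 162 have nonzero weight after conditioning:
  (Y=0, W=0, Z=0, U=0, V=1, X=3) weight 1/1890
  (Y=0, W=0, Z=0, U=0, V=2, X=3) weight 1/1890
  (Y=0, W=0, Z=0, U=1, V=1, X=3) weight 1/1890
  (Y=0, W=0, Z=0, U=1, V=2, X=3) weight 1/1890
  (Y=0, W=0, Z=0, U=2, V=1, X=3) weight 1/1890
  (Y=0, W=0, Z=0, U=2, V=2, X=3) weight 1/1890
  (Y=0, W=0, Z=1, U=0, V=1, X=3) weight 1/1890
  (Y=0, W=0, Z=1, U=0, V=2, X=3) weight 1/1890
  (Y=1, W=0, Z=0, U=0, V=1, X=2) weight 1/405
  (Y=2, W=0, Z=0, U=0, V=1, X=1) weight 1/405
  … 152 more
Group by X:
  weight(X=1) = 2/15
  weight(X=2) = 2/15
  weight(X=3) = 1/15
Total weight = 2/15 + 2/15 + 1/15 = 1/3
P(X=1 | obs) = 2/15 / 1/3 = 2/5
P(X=2 | obs) = 2/15 / 1/3 = 2/5
P(X=3 | obs) = 1/15 / 1/3 = 1/5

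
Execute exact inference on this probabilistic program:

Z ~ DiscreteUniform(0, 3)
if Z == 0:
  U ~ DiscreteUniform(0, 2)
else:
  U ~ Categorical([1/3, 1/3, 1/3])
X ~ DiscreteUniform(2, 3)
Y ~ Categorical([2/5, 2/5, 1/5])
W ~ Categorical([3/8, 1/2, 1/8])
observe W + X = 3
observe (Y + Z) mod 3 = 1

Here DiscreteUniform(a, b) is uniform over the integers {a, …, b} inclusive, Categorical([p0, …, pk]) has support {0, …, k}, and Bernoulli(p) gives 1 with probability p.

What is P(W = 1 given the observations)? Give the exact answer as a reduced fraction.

P(W = 1 | obs) = 4/7

Enumerate traces; 24 have nonzero weight after conditioning:
  (Z=0, U=0, X=2, Y=1, W=1) weight 1/120
  (Z=0, U=0, X=3, Y=1, W=0) weight 1/160
  (Z=0, U=1, X=2, Y=1, W=1) weight 1/120
  (Z=0, U=1, X=3, Y=1, W=0) weight 1/160
  (Z=0, U=2, X=2, Y=1, W=1) weight 1/120
  (Z=0, U=2, X=3, Y=1, W=0) weight 1/160
  (Z=1, U=0, X=2, Y=0, W=1) weight 1/120
  (Z=1, U=0, X=3, Y=0, W=0) weight 1/160
  … 16 more
Group by W:
  weight(W=0) = 21/320
  weight(W=1) = 7/80
Total weight = 21/320 + 7/80 = 49/320
P(W=0 | obs) = 21/320 / 49/320 = 3/7
P(W=1 | obs) = 7/80 / 49/320 = 4/7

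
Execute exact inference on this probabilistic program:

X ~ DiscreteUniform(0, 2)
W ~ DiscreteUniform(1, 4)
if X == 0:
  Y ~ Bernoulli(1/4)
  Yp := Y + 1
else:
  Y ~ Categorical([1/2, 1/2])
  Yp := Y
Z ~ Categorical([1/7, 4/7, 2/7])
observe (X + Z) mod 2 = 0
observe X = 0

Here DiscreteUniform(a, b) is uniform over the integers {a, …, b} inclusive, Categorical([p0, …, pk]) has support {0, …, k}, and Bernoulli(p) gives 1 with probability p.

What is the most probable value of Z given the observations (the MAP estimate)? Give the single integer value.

Enumerate traces; 16 have nonzero weight after conditioning:
  (X=0, W=1, Y=0, Z=0) weight 1/112
  (X=0, W=1, Y=0, Z=2) weight 1/56
  (X=0, W=1, Y=1, Z=0) weight 1/336
  (X=0, W=1, Y=1, Z=2) weight 1/168
  (X=0, W=2, Y=0, Z=0) weight 1/112
  (X=0, W=2, Y=0, Z=2) weight 1/56
  (X=0, W=2, Y=1, Z=0) weight 1/336
  (X=0, W=2, Y=1, Z=2) weight 1/168
  … 8 more
Group by Z:
  weight(Z=0) = 1/21
  weight(Z=2) = 2/21
Total weight = 1/21 + 2/21 = 1/7
P(Z=0 | obs) = 1/21 / 1/7 = 1/3
P(Z=2 | obs) = 2/21 / 1/7 = 2/3
argmax = 2

argmax_v P(Z = v | obs) = 2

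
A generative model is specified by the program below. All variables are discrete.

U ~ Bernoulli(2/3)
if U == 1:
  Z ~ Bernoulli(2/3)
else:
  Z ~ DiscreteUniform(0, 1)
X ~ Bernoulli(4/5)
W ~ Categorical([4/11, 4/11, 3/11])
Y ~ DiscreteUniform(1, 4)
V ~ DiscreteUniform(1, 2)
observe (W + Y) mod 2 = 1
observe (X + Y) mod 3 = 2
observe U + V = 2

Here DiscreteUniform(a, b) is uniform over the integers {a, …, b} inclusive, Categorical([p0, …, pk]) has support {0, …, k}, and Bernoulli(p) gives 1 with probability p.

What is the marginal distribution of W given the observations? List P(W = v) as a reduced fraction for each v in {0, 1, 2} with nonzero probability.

P(W=0) = 1/3, P(W=1) = 5/12, P(W=2) = 1/4

Enumerate traces; 16 have nonzero weight after conditioning:
  (U=0, Z=0, X=0, W=1, Y=2, V=2) weight 1/660
  (U=0, Z=0, X=1, W=0, Y=1, V=2) weight 1/165
  (U=0, Z=0, X=1, W=1, Y=4, V=2) weight 1/165
  (U=0, Z=0, X=1, W=2, Y=1, V=2) weight 1/220
  (U=0, Z=1, X=0, W=1, Y=2, V=2) weight 1/660
  (U=0, Z=1, X=1, W=0, Y=1, V=2) weight 1/165
  (U=0, Z=1, X=1, W=1, Y=4, V=2) weight 1/165
  (U=0, Z=1, X=1, W=2, Y=1, V=2) weight 1/220
  … 8 more
Group by W:
  weight(W=0) = 2/55
  weight(W=1) = 1/22
  weight(W=2) = 3/110
Total weight = 2/55 + 1/22 + 3/110 = 6/55
P(W=0 | obs) = 2/55 / 6/55 = 1/3
P(W=1 | obs) = 1/22 / 6/55 = 5/12
P(W=2 | obs) = 3/110 / 6/55 = 1/4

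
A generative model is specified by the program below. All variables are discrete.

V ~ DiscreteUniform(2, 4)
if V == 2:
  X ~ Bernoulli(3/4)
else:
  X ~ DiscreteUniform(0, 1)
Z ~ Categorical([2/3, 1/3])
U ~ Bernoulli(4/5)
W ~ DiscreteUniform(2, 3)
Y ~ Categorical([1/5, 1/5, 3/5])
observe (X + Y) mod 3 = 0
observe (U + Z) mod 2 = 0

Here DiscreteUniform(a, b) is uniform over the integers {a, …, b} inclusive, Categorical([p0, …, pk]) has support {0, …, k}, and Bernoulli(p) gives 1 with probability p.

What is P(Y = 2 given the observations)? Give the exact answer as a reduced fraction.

Enumerate traces; 24 have nonzero weight after conditioning:
  (V=2, X=0, Z=0, U=0, W=2, Y=0) weight 1/900
  (V=2, X=0, Z=0, U=0, W=3, Y=0) weight 1/900
  (V=2, X=0, Z=1, U=1, W=2, Y=0) weight 1/450
  (V=2, X=0, Z=1, U=1, W=3, Y=0) weight 1/450
  (V=2, X=1, Z=0, U=0, W=2, Y=2) weight 1/100
  (V=2, X=1, Z=0, U=0, W=3, Y=2) weight 1/100
  (V=2, X=1, Z=1, U=1, W=2, Y=2) weight 1/50
  (V=2, X=1, Z=1, U=1, W=3, Y=2) weight 1/50
  … 16 more
Group by Y:
  weight(Y=0) = 1/30
  weight(Y=2) = 7/50
Total weight = 1/30 + 7/50 = 13/75
P(Y=0 | obs) = 1/30 / 13/75 = 5/26
P(Y=2 | obs) = 7/50 / 13/75 = 21/26

P(Y = 2 | obs) = 21/26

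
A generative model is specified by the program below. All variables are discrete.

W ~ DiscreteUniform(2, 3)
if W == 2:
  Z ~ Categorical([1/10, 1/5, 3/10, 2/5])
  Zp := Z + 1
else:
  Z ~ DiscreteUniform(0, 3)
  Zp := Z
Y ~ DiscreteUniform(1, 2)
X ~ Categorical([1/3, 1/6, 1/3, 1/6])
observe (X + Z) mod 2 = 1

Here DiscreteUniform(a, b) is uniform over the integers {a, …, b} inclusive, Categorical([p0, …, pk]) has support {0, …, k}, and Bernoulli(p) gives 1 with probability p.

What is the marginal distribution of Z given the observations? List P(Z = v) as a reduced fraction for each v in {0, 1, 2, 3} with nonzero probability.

Enumerate traces; 32 have nonzero weight after conditioning:
  (W=2, Z=0, Y=1, X=1) weight 1/240
  (W=2, Z=0, Y=1, X=3) weight 1/240
  (W=2, Z=0, Y=2, X=1) weight 1/240
  (W=2, Z=0, Y=2, X=3) weight 1/240
  (W=2, Z=1, Y=1, X=0) weight 1/60
  (W=2, Z=1, Y=1, X=2) weight 1/60
  (W=2, Z=1, Y=2, X=0) weight 1/60
  (W=2, Z=1, Y=2, X=2) weight 1/60
  (W=2, Z=2, Y=1, X=1) weight 1/80
  (W=2, Z=3, Y=1, X=0) weight 1/30
  … 22 more
Group by Z:
  weight(Z=0) = 7/120
  weight(Z=1) = 3/20
  weight(Z=2) = 11/120
  weight(Z=3) = 13/60
Total weight = 7/120 + 3/20 + 11/120 + 13/60 = 31/60
P(Z=0 | obs) = 7/120 / 31/60 = 7/62
P(Z=1 | obs) = 3/20 / 31/60 = 9/31
P(Z=2 | obs) = 11/120 / 31/60 = 11/62
P(Z=3 | obs) = 13/60 / 31/60 = 13/31

P(Z=0) = 7/62, P(Z=1) = 9/31, P(Z=2) = 11/62, P(Z=3) = 13/31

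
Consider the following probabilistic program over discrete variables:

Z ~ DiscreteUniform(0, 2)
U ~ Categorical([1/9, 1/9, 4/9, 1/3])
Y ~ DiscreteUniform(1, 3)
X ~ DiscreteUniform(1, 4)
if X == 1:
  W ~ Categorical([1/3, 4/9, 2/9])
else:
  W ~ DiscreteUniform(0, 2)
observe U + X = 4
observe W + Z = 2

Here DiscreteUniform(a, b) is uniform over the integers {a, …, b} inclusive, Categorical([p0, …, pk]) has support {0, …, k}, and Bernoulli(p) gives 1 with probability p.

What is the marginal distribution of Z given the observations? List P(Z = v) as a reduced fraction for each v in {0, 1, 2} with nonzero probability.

Enumerate traces; 36 have nonzero weight after conditioning:
  (Z=0, U=0, Y=1, X=4, W=2) weight 1/972
  (Z=0, U=0, Y=2, X=4, W=2) weight 1/972
  (Z=0, U=0, Y=3, X=4, W=2) weight 1/972
  (Z=0, U=1, Y=1, X=3, W=2) weight 1/972
  (Z=0, U=1, Y=2, X=3, W=2) weight 1/972
  (Z=0, U=1, Y=3, X=3, W=2) weight 1/972
  (Z=0, U=2, Y=1, X=2, W=2) weight 1/243
  (Z=0, U=2, Y=2, X=2, W=2) weight 1/243
  (Z=1, U=0, Y=1, X=4, W=1) weight 1/972
  (Z=2, U=0, Y=1, X=4, W=0) weight 1/972
  … 26 more
Group by Z:
  weight(Z=0) = 2/81
  weight(Z=1) = 5/162
  weight(Z=2) = 1/36
Total weight = 2/81 + 5/162 + 1/36 = 1/12
P(Z=0 | obs) = 2/81 / 1/12 = 8/27
P(Z=1 | obs) = 5/162 / 1/12 = 10/27
P(Z=2 | obs) = 1/36 / 1/12 = 1/3

P(Z=0) = 8/27, P(Z=1) = 10/27, P(Z=2) = 1/3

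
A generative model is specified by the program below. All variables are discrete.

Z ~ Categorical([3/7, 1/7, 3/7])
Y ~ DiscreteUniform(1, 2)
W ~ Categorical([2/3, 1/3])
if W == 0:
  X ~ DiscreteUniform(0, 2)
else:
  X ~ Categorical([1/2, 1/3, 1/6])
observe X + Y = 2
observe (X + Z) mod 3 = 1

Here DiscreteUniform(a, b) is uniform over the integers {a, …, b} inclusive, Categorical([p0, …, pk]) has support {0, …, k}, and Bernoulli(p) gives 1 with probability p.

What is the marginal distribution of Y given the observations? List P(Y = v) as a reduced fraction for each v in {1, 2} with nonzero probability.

Enumerate traces; 4 have nonzero weight after conditioning:
  (Z=0, Y=1, W=0, X=1) weight 1/21
  (Z=0, Y=1, W=1, X=1) weight 1/42
  (Z=1, Y=2, W=0, X=0) weight 1/63
  (Z=1, Y=2, W=1, X=0) weight 1/84
Group by Y:
  weight(Y=1) = 1/14
  weight(Y=2) = 1/36
Total weight = 1/14 + 1/36 = 25/252
P(Y=1 | obs) = 1/14 / 25/252 = 18/25
P(Y=2 | obs) = 1/36 / 25/252 = 7/25

P(Y=1) = 18/25, P(Y=2) = 7/25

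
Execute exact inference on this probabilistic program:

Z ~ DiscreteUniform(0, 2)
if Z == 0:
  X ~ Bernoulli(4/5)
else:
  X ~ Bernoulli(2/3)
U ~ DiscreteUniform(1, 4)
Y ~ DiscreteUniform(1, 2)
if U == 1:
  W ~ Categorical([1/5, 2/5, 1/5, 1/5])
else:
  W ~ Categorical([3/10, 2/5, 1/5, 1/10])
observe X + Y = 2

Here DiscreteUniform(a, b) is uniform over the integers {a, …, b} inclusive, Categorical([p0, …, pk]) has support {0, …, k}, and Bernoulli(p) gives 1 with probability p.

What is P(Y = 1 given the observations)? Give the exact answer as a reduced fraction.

Enumerate traces; 96 have nonzero weight after conditioning:
  (Z=0, X=0, U=1, Y=2, W=0) weight 1/600
  (Z=0, X=0, U=1, Y=2, W=1) weight 1/300
  (Z=0, X=0, U=1, Y=2, W=2) weight 1/600
  (Z=0, X=0, U=1, Y=2, W=3) weight 1/600
  (Z=0, X=0, U=2, Y=2, W=0) weight 1/400
  (Z=0, X=0, U=2, Y=2, W=1) weight 1/300
  (Z=0, X=0, U=2, Y=2, W=2) weight 1/600
  (Z=0, X=0, U=2, Y=2, W=3) weight 1/1200
  (Z=0, X=1, U=1, Y=1, W=0) weight 1/150
  … 87 more
Group by Y:
  weight(Y=1) = 16/45
  weight(Y=2) = 13/90
Total weight = 16/45 + 13/90 = 1/2
P(Y=1 | obs) = 16/45 / 1/2 = 32/45
P(Y=2 | obs) = 13/90 / 1/2 = 13/45

P(Y = 1 | obs) = 32/45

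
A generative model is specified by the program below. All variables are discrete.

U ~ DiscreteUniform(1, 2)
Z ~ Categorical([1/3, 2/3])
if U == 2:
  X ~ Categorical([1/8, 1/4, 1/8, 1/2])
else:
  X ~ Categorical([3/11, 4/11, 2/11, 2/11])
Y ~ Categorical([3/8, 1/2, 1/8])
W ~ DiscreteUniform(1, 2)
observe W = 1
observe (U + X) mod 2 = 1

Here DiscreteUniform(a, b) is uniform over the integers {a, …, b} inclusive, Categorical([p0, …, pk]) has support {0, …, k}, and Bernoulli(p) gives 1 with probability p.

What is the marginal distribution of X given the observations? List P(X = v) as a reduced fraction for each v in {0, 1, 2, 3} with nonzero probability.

Enumerate traces; 24 have nonzero weight after conditioning:
  (U=1, Z=0, X=0, Y=0, W=1) weight 3/352
  (U=1, Z=0, X=0, Y=1, W=1) weight 1/88
  (U=1, Z=0, X=0, Y=2, W=1) weight 1/352
  (U=1, Z=0, X=2, Y=0, W=1) weight 1/176
  (U=1, Z=0, X=2, Y=1, W=1) weight 1/132
  (U=1, Z=0, X=2, Y=2, W=1) weight 1/528
  (U=1, Z=1, X=0, Y=0, W=1) weight 3/176
  (U=1, Z=1, X=0, Y=1, W=1) weight 1/44
  (U=2, Z=0, X=1, Y=0, W=1) weight 1/128
  (U=2, Z=0, X=3, Y=0, W=1) weight 1/64
  … 14 more
Group by X:
  weight(X=0) = 3/44
  weight(X=1) = 1/16
  weight(X=2) = 1/22
  weight(X=3) = 1/8
Total weight = 3/44 + 1/16 + 1/22 + 1/8 = 53/176
P(X=0 | obs) = 3/44 / 53/176 = 12/53
P(X=1 | obs) = 1/16 / 53/176 = 11/53
P(X=2 | obs) = 1/22 / 53/176 = 8/53
P(X=3 | obs) = 1/8 / 53/176 = 22/53

P(X=0) = 12/53, P(X=1) = 11/53, P(X=2) = 8/53, P(X=3) = 22/53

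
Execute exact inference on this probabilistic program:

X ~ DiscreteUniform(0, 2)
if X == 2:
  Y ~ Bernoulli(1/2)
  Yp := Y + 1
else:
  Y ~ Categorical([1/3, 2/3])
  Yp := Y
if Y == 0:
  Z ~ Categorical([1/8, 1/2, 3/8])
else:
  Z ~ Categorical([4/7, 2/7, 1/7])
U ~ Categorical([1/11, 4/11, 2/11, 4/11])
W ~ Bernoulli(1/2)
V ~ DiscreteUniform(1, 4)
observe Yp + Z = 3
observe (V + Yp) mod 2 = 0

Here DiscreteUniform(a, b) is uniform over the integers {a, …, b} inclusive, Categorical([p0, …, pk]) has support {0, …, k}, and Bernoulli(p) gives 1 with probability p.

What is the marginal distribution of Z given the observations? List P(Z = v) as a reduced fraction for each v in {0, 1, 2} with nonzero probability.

Enumerate traces; 64 have nonzero weight after conditioning:
  (X=0, Y=1, Z=2, U=0, W=0, V=1) weight 1/2772
  (X=0, Y=1, Z=2, U=0, W=0, V=3) weight 1/2772
  (X=0, Y=1, Z=2, U=0, W=1, V=1) weight 1/2772
  (X=0, Y=1, Z=2, U=0, W=1, V=3) weight 1/2772
  (X=0, Y=1, Z=2, U=1, W=0, V=1) weight 1/693
  (X=0, Y=1, Z=2, U=1, W=0, V=3) weight 1/693
  (X=0, Y=1, Z=2, U=1, W=1, V=1) weight 1/693
  (X=0, Y=1, Z=2, U=1, W=1, V=3) weight 1/693
  (X=2, Y=1, Z=1, U=0, W=0, V=2) weight 1/1848
  … 55 more
Group by Z:
  weight(Z=1) = 1/42
  weight(Z=2) = 127/2016
Total weight = 1/42 + 127/2016 = 25/288
P(Z=1 | obs) = 1/42 / 25/288 = 48/175
P(Z=2 | obs) = 127/2016 / 25/288 = 127/175

P(Z=1) = 48/175, P(Z=2) = 127/175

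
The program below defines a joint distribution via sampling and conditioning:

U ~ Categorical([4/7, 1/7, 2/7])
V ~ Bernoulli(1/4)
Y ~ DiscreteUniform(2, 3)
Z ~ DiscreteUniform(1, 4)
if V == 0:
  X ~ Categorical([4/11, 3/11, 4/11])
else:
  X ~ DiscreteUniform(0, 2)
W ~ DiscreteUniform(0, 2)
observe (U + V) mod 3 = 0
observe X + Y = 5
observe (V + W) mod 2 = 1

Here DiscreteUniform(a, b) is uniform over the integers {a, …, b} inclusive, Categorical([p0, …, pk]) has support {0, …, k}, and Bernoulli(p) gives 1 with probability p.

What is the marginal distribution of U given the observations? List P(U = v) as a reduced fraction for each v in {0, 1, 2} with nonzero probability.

P(U=0) = 36/47, P(U=2) = 11/47

Enumerate traces; 12 have nonzero weight after conditioning:
  (U=0, V=0, Y=3, Z=1, X=2, W=1) weight 1/154
  (U=0, V=0, Y=3, Z=2, X=2, W=1) weight 1/154
  (U=0, V=0, Y=3, Z=3, X=2, W=1) weight 1/154
  (U=0, V=0, Y=3, Z=4, X=2, W=1) weight 1/154
  (U=2, V=1, Y=3, Z=1, X=2, W=0) weight 1/1008
  (U=2, V=1, Y=3, Z=1, X=2, W=2) weight 1/1008
  (U=2, V=1, Y=3, Z=2, X=2, W=0) weight 1/1008
  (U=2, V=1, Y=3, Z=2, X=2, W=2) weight 1/1008
  … 4 more
Group by U:
  weight(U=0) = 2/77
  weight(U=2) = 1/126
Total weight = 2/77 + 1/126 = 47/1386
P(U=0 | obs) = 2/77 / 47/1386 = 36/47
P(U=2 | obs) = 1/126 / 47/1386 = 11/47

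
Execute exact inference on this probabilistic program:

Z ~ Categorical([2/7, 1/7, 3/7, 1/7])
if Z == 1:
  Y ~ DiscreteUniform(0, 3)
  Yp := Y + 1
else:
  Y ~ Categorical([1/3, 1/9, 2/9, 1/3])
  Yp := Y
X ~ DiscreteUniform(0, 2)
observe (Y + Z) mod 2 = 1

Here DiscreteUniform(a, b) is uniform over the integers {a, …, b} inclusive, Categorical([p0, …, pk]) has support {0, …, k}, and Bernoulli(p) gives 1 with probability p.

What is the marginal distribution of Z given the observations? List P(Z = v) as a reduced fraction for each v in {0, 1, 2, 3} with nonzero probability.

Enumerate traces; 24 have nonzero weight after conditioning:
  (Z=0, Y=1, X=0) weight 2/189
  (Z=0, Y=1, X=1) weight 2/189
  (Z=0, Y=1, X=2) weight 2/189
  (Z=0, Y=3, X=0) weight 2/63
  (Z=0, Y=3, X=1) weight 2/63
  (Z=0, Y=3, X=2) weight 2/63
  (Z=1, Y=0, X=0) weight 1/84
  (Z=1, Y=0, X=1) weight 1/84
  (Z=2, Y=1, X=0) weight 1/63
  (Z=3, Y=0, X=0) weight 1/63
  … 14 more
Group by Z:
  weight(Z=0) = 8/63
  weight(Z=1) = 1/14
  weight(Z=2) = 4/21
  weight(Z=3) = 5/63
Total weight = 8/63 + 1/14 + 4/21 + 5/63 = 59/126
P(Z=0 | obs) = 8/63 / 59/126 = 16/59
P(Z=1 | obs) = 1/14 / 59/126 = 9/59
P(Z=2 | obs) = 4/21 / 59/126 = 24/59
P(Z=3 | obs) = 5/63 / 59/126 = 10/59

P(Z=0) = 16/59, P(Z=1) = 9/59, P(Z=2) = 24/59, P(Z=3) = 10/59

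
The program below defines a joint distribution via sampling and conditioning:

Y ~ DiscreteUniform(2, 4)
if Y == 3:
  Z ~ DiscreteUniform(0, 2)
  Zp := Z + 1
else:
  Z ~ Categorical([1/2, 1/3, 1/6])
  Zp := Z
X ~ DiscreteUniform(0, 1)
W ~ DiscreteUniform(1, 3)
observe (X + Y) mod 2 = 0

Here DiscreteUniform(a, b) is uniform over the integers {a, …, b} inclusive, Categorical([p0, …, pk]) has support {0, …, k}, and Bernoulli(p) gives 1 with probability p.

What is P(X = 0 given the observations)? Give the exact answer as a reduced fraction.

P(X = 0 | obs) = 2/3

Enumerate traces; 27 have nonzero weight after conditioning:
  (Y=2, Z=0, X=0, W=1) weight 1/36
  (Y=2, Z=0, X=0, W=2) weight 1/36
  (Y=2, Z=0, X=0, W=3) weight 1/36
  (Y=2, Z=1, X=0, W=1) weight 1/54
  (Y=2, Z=1, X=0, W=2) weight 1/54
  (Y=2, Z=1, X=0, W=3) weight 1/54
  (Y=2, Z=2, X=0, W=1) weight 1/108
  (Y=2, Z=2, X=0, W=2) weight 1/108
  (Y=3, Z=0, X=1, W=1) weight 1/54
  … 18 more
Group by X:
  weight(X=0) = 1/3
  weight(X=1) = 1/6
Total weight = 1/3 + 1/6 = 1/2
P(X=0 | obs) = 1/3 / 1/2 = 2/3
P(X=1 | obs) = 1/6 / 1/2 = 1/3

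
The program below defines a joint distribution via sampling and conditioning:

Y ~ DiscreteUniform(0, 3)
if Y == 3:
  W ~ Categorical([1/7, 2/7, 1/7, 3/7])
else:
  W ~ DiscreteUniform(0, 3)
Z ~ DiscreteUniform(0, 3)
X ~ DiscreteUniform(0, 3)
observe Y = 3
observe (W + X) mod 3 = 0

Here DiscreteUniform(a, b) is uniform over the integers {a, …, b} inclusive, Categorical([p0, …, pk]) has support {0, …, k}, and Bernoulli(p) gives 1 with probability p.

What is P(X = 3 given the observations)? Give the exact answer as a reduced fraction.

P(X = 3 | obs) = 4/11

Enumerate traces; 24 have nonzero weight after conditioning:
  (Y=3, W=0, Z=0, X=0) weight 1/448
  (Y=3, W=0, Z=0, X=3) weight 1/448
  (Y=3, W=0, Z=1, X=0) weight 1/448
  (Y=3, W=0, Z=1, X=3) weight 1/448
  (Y=3, W=0, Z=2, X=0) weight 1/448
  (Y=3, W=0, Z=2, X=3) weight 1/448
  (Y=3, W=0, Z=3, X=0) weight 1/448
  (Y=3, W=0, Z=3, X=3) weight 1/448
  (Y=3, W=1, Z=0, X=2) weight 1/224
  (Y=3, W=2, Z=0, X=1) weight 1/448
  … 14 more
Group by X:
  weight(X=0) = 1/28
  weight(X=1) = 1/112
  weight(X=2) = 1/56
  weight(X=3) = 1/28
Total weight = 1/28 + 1/112 + 1/56 + 1/28 = 11/112
P(X=0 | obs) = 1/28 / 11/112 = 4/11
P(X=1 | obs) = 1/112 / 11/112 = 1/11
P(X=2 | obs) = 1/56 / 11/112 = 2/11
P(X=3 | obs) = 1/28 / 11/112 = 4/11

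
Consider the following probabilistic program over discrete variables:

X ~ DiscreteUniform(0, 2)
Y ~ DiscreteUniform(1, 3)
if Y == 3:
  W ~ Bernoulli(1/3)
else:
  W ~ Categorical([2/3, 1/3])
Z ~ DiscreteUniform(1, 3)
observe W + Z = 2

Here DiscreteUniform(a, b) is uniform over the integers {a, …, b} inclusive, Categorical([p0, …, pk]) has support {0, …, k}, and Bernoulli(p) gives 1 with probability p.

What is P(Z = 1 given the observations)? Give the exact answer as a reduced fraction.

P(Z = 1 | obs) = 1/3

Enumerate traces; 18 have nonzero weight after conditioning:
  (X=0, Y=1, W=0, Z=2) weight 2/81
  (X=0, Y=1, W=1, Z=1) weight 1/81
  (X=0, Y=2, W=0, Z=2) weight 2/81
  (X=0, Y=2, W=1, Z=1) weight 1/81
  (X=0, Y=3, W=0, Z=2) weight 2/81
  (X=0, Y=3, W=1, Z=1) weight 1/81
  (X=1, Y=1, W=0, Z=2) weight 2/81
  (X=1, Y=1, W=1, Z=1) weight 1/81
  … 10 more
Group by Z:
  weight(Z=1) = 1/9
  weight(Z=2) = 2/9
Total weight = 1/9 + 2/9 = 1/3
P(Z=1 | obs) = 1/9 / 1/3 = 1/3
P(Z=2 | obs) = 2/9 / 1/3 = 2/3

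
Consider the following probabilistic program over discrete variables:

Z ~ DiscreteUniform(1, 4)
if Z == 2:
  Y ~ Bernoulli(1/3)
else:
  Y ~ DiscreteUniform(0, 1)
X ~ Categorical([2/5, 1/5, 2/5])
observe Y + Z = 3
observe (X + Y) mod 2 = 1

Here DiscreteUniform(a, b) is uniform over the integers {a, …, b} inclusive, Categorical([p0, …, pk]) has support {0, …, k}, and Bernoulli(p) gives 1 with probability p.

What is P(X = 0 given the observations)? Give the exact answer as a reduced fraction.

P(X = 0 | obs) = 4/11

Enumerate traces; 3 have nonzero weight after conditioning:
  (Z=2, Y=1, X=0) weight 1/30
  (Z=2, Y=1, X=2) weight 1/30
  (Z=3, Y=0, X=1) weight 1/40
Group by X:
  weight(X=0) = 1/30
  weight(X=1) = 1/40
  weight(X=2) = 1/30
Total weight = 1/30 + 1/40 + 1/30 = 11/120
P(X=0 | obs) = 1/30 / 11/120 = 4/11
P(X=1 | obs) = 1/40 / 11/120 = 3/11
P(X=2 | obs) = 1/30 / 11/120 = 4/11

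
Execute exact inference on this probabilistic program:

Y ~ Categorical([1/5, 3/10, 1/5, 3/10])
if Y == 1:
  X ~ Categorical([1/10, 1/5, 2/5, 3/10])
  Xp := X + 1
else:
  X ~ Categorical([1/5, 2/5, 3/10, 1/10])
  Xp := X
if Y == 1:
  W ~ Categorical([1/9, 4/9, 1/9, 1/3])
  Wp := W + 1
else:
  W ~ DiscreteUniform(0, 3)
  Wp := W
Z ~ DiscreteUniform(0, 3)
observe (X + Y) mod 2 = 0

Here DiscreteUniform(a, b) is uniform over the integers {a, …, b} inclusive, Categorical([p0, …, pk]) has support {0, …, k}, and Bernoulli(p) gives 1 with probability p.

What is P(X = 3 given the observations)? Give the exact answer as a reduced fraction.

P(X = 3 | obs) = 6/25

Enumerate traces; 128 have nonzero weight after conditioning:
  (Y=0, X=0, W=0, Z=0) weight 1/400
  (Y=0, X=0, W=0, Z=1) weight 1/400
  (Y=0, X=0, W=0, Z=2) weight 1/400
  (Y=0, X=0, W=0, Z=3) weight 1/400
  (Y=0, X=0, W=1, Z=0) weight 1/400
  (Y=0, X=0, W=1, Z=1) weight 1/400
  (Y=0, X=0, W=1, Z=2) weight 1/400
  (Y=0, X=0, W=1, Z=3) weight 1/400
  (Y=0, X=2, W=0, Z=0) weight 3/800
  (Y=1, X=1, W=0, Z=0) weight 1/600
  … 118 more
Group by X:
  weight(X=0) = 2/25
  weight(X=1) = 9/50
  weight(X=2) = 3/25
  weight(X=3) = 3/25
Total weight = 2/25 + 9/50 + 3/25 + 3/25 = 1/2
P(X=0 | obs) = 2/25 / 1/2 = 4/25
P(X=1 | obs) = 9/50 / 1/2 = 9/25
P(X=2 | obs) = 3/25 / 1/2 = 6/25
P(X=3 | obs) = 3/25 / 1/2 = 6/25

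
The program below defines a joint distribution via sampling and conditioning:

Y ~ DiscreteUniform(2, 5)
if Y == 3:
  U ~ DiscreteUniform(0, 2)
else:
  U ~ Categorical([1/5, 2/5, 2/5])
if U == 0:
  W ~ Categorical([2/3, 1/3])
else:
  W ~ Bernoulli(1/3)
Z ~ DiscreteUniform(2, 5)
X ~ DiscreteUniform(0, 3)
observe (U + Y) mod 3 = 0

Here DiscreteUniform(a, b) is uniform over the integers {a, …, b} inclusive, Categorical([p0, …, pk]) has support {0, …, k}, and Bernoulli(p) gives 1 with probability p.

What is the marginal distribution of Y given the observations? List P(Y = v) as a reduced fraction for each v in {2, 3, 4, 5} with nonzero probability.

P(Y=2) = 6/23, P(Y=3) = 5/23, P(Y=4) = 6/23, P(Y=5) = 6/23

Enumerate traces; 128 have nonzero weight after conditioning:
  (Y=2, U=1, W=0, Z=2, X=0) weight 1/240
  (Y=2, U=1, W=0, Z=2, X=1) weight 1/240
  (Y=2, U=1, W=0, Z=2, X=2) weight 1/240
  (Y=2, U=1, W=0, Z=2, X=3) weight 1/240
  (Y=2, U=1, W=0, Z=3, X=0) weight 1/240
  (Y=2, U=1, W=0, Z=3, X=1) weight 1/240
  (Y=2, U=1, W=0, Z=3, X=2) weight 1/240
  (Y=2, U=1, W=0, Z=3, X=3) weight 1/240
  (Y=3, U=0, W=0, Z=2, X=0) weight 1/288
  (Y=4, U=2, W=0, Z=2, X=0) weight 1/240
  … 118 more
Group by Y:
  weight(Y=2) = 1/10
  weight(Y=3) = 1/12
  weight(Y=4) = 1/10
  weight(Y=5) = 1/10
Total weight = 1/10 + 1/12 + 1/10 + 1/10 = 23/60
P(Y=2 | obs) = 1/10 / 23/60 = 6/23
P(Y=3 | obs) = 1/12 / 23/60 = 5/23
P(Y=4 | obs) = 1/10 / 23/60 = 6/23
P(Y=5 | obs) = 1/10 / 23/60 = 6/23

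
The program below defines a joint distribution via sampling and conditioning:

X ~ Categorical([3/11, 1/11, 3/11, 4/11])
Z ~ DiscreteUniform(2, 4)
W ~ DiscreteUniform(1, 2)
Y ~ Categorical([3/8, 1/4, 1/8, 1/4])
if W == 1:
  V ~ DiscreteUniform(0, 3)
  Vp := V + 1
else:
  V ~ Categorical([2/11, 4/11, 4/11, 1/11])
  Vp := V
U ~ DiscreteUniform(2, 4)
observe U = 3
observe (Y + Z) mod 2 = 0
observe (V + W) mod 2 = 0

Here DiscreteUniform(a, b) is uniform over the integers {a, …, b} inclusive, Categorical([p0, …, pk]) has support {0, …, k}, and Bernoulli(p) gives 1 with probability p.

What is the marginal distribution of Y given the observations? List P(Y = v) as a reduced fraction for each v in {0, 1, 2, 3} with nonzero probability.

Enumerate traces; 96 have nonzero weight after conditioning:
  (X=0, Z=2, W=1, Y=0, V=1, U=3) weight 1/704
  (X=0, Z=2, W=1, Y=0, V=3, U=3) weight 1/704
  (X=0, Z=2, W=1, Y=2, V=1, U=3) weight 1/2112
  (X=0, Z=2, W=1, Y=2, V=3, U=3) weight 1/2112
  (X=0, Z=2, W=2, Y=0, V=0, U=3) weight 1/968
  (X=0, Z=2, W=2, Y=0, V=2, U=3) weight 1/484
  (X=0, Z=2, W=2, Y=2, V=0, U=3) weight 1/2904
  (X=0, Z=2, W=2, Y=2, V=2, U=3) weight 1/1452
  (X=0, Z=3, W=1, Y=1, V=1, U=3) weight 1/1056
  (X=0, Z=3, W=1, Y=3, V=1, U=3) weight 1/1056
  … 86 more
Group by Y:
  weight(Y=0) = 23/528
  weight(Y=1) = 23/1584
  weight(Y=2) = 23/1584
  weight(Y=3) = 23/1584
Total weight = 23/528 + 23/1584 + 23/1584 + 23/1584 = 23/264
P(Y=0 | obs) = 23/528 / 23/264 = 1/2
P(Y=1 | obs) = 23/1584 / 23/264 = 1/6
P(Y=2 | obs) = 23/1584 / 23/264 = 1/6
P(Y=3 | obs) = 23/1584 / 23/264 = 1/6

P(Y=0) = 1/2, P(Y=1) = 1/6, P(Y=2) = 1/6, P(Y=3) = 1/6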